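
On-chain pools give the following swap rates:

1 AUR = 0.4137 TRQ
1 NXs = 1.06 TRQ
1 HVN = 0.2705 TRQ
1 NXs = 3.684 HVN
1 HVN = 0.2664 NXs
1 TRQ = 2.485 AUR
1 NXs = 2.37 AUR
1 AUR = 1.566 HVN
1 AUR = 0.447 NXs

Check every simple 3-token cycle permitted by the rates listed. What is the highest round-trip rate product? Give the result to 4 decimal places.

TRQ→AUR→NXs→TRQ: 2.485 × 0.447 × 1.06 = 1.17744
HVN→TRQ→AUR→HVN: 0.2705 × 2.485 × 1.566 = 1.05265
HVN→NXs→AUR→HVN: 0.2664 × 2.37 × 1.566 = 0.98872
Maximum is TRQ→AUR→NXs→TRQ at 1.1774; arbitrage exists.

1.1774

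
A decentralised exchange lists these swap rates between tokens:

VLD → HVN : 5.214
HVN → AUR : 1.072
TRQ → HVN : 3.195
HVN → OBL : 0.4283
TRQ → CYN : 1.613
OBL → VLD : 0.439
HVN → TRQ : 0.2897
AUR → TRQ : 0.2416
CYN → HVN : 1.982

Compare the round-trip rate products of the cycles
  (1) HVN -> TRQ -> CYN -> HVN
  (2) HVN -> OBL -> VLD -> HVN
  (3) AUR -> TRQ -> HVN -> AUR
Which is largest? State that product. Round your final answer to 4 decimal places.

(1) 0.2897 × 1.613 × 1.982 = 0.92616
(2) 0.4283 × 0.439 × 5.214 = 0.98036
(3) 0.2416 × 3.195 × 1.072 = 0.82749
Highest is cycle (2) at 0.9804 (≤1, no arbitrage).

0.9804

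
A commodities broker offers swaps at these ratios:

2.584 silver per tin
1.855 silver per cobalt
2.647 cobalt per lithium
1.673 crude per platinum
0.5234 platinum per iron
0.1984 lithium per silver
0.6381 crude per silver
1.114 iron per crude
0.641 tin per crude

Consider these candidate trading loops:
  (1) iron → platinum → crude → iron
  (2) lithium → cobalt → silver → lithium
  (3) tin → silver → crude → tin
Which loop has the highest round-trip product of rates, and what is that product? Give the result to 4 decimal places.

1.0569

(1) 0.5234 × 1.673 × 1.114 = 0.97547
(2) 2.647 × 1.855 × 0.1984 = 0.97418
(3) 2.584 × 0.6381 × 0.641 = 1.05691
Highest is cycle (3) at 1.0569 (>1, arbitrage).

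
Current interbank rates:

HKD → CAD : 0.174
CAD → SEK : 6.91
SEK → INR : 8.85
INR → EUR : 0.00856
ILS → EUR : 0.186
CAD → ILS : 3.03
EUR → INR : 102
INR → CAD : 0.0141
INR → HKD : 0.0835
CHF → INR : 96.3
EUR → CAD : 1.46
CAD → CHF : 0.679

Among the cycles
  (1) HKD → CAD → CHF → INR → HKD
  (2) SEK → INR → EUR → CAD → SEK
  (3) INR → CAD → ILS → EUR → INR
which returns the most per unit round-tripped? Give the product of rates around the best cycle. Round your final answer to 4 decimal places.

0.9500

(1) 0.174 × 0.679 × 96.3 × 0.0835 = 0.95002
(2) 8.85 × 0.00856 × 1.46 × 6.91 = 0.76427
(3) 0.0141 × 3.03 × 0.186 × 102 = 0.81054
Highest is cycle (1) at 0.9500 (≤1, no arbitrage).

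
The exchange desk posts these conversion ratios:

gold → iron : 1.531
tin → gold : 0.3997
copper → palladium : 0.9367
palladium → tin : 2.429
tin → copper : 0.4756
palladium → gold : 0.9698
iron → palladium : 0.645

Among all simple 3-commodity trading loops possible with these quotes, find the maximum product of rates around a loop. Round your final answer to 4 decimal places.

palladium→tin→copper→palladium: 2.429 × 0.4756 × 0.9367 = 1.08211
palladium→gold→iron→palladium: 0.9698 × 1.531 × 0.645 = 0.95767
Maximum is palladium→tin→copper→palladium at 1.0821; arbitrage exists.

1.0821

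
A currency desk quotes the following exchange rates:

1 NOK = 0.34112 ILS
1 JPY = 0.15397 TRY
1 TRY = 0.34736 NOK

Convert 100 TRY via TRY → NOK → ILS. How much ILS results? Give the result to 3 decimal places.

11.849

100 TRY × 0.34736 = 34.736 NOK
34.736 NOK × 0.34112 = 11.84914432 ILS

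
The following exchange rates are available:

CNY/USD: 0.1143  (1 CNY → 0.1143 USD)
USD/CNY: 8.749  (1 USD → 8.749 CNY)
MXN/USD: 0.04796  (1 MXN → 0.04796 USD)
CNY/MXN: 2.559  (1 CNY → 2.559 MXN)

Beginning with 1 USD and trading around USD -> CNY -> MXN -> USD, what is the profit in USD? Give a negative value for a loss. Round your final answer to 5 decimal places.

0.07376

1 USD × 8.749 = 8.749 CNY
8.749 CNY × 2.559 = 22.388691 MXN
22.388691 MXN × 0.04796 = 1.07376162036 USD
Net change: 1.07376162036 − 1 = 0.07376162036 USD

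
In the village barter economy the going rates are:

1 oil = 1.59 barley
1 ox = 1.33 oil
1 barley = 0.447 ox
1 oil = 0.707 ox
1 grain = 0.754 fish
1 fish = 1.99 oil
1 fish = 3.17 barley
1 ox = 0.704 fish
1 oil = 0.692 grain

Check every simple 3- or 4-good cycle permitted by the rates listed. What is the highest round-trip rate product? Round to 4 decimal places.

1.0383

fish→oil→grain→fish: 1.99 × 0.692 × 0.754 = 1.03832
barley→ox→fish→barley: 0.447 × 0.704 × 3.17 = 0.99756
barley→ox→fish→oil→barley: 0.447 × 0.704 × 1.99 × 1.59 = 0.99570
ox→fish→oil→ox: 0.704 × 1.99 × 0.707 = 0.99048
barley→ox→oil→barley: 0.447 × 1.33 × 1.59 = 0.94527
Maximum is fish→oil→grain→fish at 1.0383; arbitrage exists.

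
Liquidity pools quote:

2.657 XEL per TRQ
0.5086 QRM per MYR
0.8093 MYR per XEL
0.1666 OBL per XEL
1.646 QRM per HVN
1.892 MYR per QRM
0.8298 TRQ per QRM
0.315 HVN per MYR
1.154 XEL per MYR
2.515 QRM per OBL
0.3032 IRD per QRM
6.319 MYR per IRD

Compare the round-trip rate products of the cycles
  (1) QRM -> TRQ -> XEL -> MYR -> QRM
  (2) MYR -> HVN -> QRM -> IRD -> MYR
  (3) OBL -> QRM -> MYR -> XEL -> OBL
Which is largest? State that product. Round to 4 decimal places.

0.9934

(1) 0.8298 × 2.657 × 0.8093 × 0.5086 = 0.90751
(2) 0.315 × 1.646 × 0.3032 × 6.319 = 0.99339
(3) 2.515 × 1.892 × 1.154 × 0.1666 = 0.91483
Highest is cycle (2) at 0.9934 (≤1, no arbitrage).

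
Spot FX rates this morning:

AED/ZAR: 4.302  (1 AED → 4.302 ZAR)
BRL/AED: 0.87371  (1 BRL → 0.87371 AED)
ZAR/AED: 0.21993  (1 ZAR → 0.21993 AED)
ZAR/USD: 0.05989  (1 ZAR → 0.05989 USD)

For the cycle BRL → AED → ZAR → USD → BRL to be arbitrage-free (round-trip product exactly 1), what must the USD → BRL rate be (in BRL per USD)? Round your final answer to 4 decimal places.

Known legs of the cycle: 0.87371 × 4.302 × 0.05989 = 0.2251085681538
For no arbitrage the full-cycle product must be 1, so the missing rate is 1 / 0.2251085681538 ≈ 4.442301.

4.4423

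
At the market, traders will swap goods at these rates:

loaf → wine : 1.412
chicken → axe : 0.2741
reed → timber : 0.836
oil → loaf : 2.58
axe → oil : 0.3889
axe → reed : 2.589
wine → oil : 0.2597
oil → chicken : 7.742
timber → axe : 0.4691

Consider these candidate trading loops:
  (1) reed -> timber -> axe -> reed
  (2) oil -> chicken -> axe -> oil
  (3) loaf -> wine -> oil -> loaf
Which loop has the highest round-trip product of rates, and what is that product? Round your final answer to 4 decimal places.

1.0153

(1) 0.836 × 0.4691 × 2.589 = 1.01532
(2) 7.742 × 0.2741 × 0.3889 = 0.82528
(3) 1.412 × 0.2597 × 2.58 = 0.94608
Highest is cycle (1) at 1.0153 (>1, arbitrage).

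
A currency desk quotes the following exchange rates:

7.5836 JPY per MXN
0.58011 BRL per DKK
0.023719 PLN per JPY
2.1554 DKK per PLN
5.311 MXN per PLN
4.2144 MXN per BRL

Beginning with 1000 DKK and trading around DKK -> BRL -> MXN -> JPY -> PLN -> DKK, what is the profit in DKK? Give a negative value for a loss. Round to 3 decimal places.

-52.137

1000 DKK × 0.58011 = 580.11 BRL
580.11 BRL × 4.2144 = 2444.815584 MXN
2444.815584 MXN × 7.5836 = 18540.5034628224 JPY
18540.5034628224 JPY × 0.023719 = 439.7622016346845056 PLN
439.7622016346845056 PLN × 2.1554 = 947.86344940339898337024 DKK
Net change: 947.86344940339898337024 − 1000 = -52.13655059660101662976 DKK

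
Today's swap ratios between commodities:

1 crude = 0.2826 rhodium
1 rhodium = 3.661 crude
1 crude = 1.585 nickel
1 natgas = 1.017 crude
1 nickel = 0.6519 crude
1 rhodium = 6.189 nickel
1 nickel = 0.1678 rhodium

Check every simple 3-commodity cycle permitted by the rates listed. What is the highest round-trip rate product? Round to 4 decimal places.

rhodium→nickel→crude→rhodium: 6.189 × 0.6519 × 0.2826 = 1.14018
rhodium→crude→nickel→rhodium: 3.661 × 1.585 × 0.1678 = 0.97369
Maximum is rhodium→nickel→crude→rhodium at 1.1402; arbitrage exists.

1.1402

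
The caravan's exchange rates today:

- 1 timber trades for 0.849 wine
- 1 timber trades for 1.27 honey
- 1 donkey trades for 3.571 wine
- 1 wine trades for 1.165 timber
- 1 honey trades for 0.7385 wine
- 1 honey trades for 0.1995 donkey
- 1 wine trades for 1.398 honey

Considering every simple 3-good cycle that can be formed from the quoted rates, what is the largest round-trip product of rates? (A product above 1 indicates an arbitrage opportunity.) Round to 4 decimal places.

timber→honey→wine→timber: 1.27 × 0.7385 × 1.165 = 1.09265
wine→honey→donkey→wine: 1.398 × 0.1995 × 3.571 = 0.99596
Maximum is timber→honey→wine→timber at 1.0926; arbitrage exists.

1.0926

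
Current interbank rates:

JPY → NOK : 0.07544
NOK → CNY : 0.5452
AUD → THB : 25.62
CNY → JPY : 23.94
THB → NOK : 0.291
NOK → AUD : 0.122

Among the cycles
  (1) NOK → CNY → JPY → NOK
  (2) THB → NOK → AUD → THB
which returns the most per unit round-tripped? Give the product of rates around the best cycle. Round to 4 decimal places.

0.9846

(1) 0.5452 × 23.94 × 0.07544 = 0.98465
(2) 0.291 × 0.122 × 25.62 = 0.90956
Highest is cycle (1) at 0.9846 (≤1, no arbitrage).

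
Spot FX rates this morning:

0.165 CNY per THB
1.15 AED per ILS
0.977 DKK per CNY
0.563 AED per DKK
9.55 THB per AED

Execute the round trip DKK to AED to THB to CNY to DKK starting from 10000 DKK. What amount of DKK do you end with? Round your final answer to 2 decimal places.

10000 DKK × 0.563 = 5630 AED
5630 AED × 9.55 = 53766.5 THB
53766.5 THB × 0.165 = 8871.4725 CNY
8871.4725 CNY × 0.977 = 8667.4286325 DKK

8667.43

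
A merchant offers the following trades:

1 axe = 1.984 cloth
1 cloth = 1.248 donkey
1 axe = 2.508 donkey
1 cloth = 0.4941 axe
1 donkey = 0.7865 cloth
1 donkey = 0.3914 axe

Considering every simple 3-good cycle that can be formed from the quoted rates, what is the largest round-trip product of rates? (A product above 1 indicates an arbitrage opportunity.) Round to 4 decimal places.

0.9746

cloth→axe→donkey→cloth: 0.4941 × 2.508 × 0.7865 = 0.97463
cloth→donkey→axe→cloth: 1.248 × 0.3914 × 1.984 = 0.96912
Maximum is cloth→axe→donkey→cloth at 0.9746; no arbitrage — every cycle loses value.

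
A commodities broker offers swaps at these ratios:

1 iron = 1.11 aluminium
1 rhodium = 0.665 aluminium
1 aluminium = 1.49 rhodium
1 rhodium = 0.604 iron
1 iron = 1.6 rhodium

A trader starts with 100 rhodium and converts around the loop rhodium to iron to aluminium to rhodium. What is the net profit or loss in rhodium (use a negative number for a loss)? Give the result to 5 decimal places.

-0.10444

100 rhodium × 0.604 = 60.4 iron
60.4 iron × 1.11 = 67.044 aluminium
67.044 aluminium × 1.49 = 99.89556 rhodium
Net change: 99.89556 − 100 = -0.10444 rhodium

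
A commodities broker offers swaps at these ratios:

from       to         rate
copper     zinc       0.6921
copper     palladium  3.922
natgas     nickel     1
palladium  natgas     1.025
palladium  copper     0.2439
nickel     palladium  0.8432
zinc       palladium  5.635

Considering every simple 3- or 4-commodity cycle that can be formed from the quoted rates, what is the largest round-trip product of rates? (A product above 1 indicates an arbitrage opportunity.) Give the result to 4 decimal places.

copper→zinc→palladium→copper: 0.6921 × 5.635 × 0.2439 = 0.95121
nickel→palladium→natgas→nickel: 0.8432 × 1.025 × 1 = 0.86428
Maximum is copper→zinc→palladium→copper at 0.9512; no arbitrage — every cycle loses value.

0.9512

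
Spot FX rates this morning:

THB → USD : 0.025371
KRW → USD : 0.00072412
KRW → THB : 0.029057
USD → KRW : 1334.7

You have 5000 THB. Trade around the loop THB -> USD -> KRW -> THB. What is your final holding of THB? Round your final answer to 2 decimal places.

4919.74

5000 THB × 0.025371 = 126.855 USD
126.855 USD × 1334.7 = 169313.3685 KRW
169313.3685 KRW × 0.029057 = 4919.7385485045 THB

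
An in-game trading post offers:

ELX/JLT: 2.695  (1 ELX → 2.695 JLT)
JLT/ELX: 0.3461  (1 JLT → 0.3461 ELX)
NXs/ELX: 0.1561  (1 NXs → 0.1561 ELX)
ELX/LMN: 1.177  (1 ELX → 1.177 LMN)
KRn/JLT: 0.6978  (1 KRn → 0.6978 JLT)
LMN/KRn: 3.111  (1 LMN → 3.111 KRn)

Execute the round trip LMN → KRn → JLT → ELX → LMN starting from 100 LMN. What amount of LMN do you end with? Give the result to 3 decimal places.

100 LMN × 3.111 = 311.1 KRn
311.1 KRn × 0.6978 = 217.08558 JLT
217.08558 JLT × 0.3461 = 75.133319238 ELX
75.133319238 ELX × 1.177 = 88.431916743126 LMN

88.432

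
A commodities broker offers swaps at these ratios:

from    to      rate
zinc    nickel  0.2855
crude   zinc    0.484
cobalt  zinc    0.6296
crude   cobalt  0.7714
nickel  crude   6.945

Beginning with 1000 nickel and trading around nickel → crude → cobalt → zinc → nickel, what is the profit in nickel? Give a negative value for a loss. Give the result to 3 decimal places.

-37.008

1000 nickel × 6.945 = 6945 crude
6945 crude × 0.7714 = 5357.373 cobalt
5357.373 cobalt × 0.6296 = 3373.0020408 zinc
3373.0020408 zinc × 0.2855 = 962.9920826484 nickel
Net change: 962.9920826484 − 1000 = -37.0079173516 nickel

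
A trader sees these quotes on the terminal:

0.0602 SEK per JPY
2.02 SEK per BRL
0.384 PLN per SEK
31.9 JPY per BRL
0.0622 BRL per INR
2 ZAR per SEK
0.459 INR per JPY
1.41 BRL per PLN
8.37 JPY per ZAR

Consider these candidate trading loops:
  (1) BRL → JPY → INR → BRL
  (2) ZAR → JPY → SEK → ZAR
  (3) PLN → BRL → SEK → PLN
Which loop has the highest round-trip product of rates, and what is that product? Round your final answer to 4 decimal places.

(1) 31.9 × 0.459 × 0.0622 = 0.91074
(2) 8.37 × 0.0602 × 2 = 1.00775
(3) 1.41 × 2.02 × 0.384 = 1.09371
Highest is cycle (3) at 1.0937 (>1, arbitrage).

1.0937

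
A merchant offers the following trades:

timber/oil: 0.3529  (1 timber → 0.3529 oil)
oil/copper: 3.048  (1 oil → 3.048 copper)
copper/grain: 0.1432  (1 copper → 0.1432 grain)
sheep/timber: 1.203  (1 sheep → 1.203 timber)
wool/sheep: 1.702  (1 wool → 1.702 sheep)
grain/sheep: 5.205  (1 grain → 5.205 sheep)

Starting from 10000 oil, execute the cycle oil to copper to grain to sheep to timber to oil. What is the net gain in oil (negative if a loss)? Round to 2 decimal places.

-355.14

10000 oil × 3.048 = 30480 copper
30480 copper × 0.1432 = 4364.736 grain
4364.736 grain × 5.205 = 22718.45088 sheep
22718.45088 sheep × 1.203 = 27330.29640864 timber
27330.29640864 timber × 0.3529 = 9644.861602609056 oil
Net change: 9644.861602609056 − 10000 = -355.138397390944 oil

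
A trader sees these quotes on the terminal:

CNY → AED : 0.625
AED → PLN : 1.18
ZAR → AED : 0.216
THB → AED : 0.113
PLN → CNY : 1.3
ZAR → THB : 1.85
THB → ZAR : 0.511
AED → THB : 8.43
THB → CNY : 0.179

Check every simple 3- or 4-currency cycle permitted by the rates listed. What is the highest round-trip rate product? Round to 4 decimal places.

0.9588

PLN→CNY→AED→PLN: 1.3 × 0.625 × 1.18 = 0.95875
THB→CNY→AED→THB: 0.179 × 0.625 × 8.43 = 0.94311
THB→ZAR→AED→THB: 0.511 × 0.216 × 8.43 = 0.93047
Maximum is PLN→CNY→AED→PLN at 0.9588; no arbitrage — every cycle loses value.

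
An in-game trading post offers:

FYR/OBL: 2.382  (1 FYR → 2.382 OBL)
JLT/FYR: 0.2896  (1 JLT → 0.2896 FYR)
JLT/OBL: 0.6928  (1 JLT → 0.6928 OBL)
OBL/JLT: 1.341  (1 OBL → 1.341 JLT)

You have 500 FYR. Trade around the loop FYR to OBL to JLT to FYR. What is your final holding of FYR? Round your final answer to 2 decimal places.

462.53

500 FYR × 2.382 = 1191 OBL
1191 OBL × 1.341 = 1597.131 JLT
1597.131 JLT × 0.2896 = 462.5291376 FYR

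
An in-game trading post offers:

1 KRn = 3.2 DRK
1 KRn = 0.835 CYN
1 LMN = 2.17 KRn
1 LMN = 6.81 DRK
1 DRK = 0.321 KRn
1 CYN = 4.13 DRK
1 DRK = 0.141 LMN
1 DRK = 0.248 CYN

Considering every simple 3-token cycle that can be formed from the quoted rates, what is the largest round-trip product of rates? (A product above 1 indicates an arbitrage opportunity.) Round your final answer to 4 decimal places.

CYN→DRK→KRn→CYN: 4.13 × 0.321 × 0.835 = 1.10698
LMN→KRn→DRK→LMN: 2.17 × 3.2 × 0.141 = 0.97910
Maximum is CYN→DRK→KRn→CYN at 1.1070; arbitrage exists.

1.1070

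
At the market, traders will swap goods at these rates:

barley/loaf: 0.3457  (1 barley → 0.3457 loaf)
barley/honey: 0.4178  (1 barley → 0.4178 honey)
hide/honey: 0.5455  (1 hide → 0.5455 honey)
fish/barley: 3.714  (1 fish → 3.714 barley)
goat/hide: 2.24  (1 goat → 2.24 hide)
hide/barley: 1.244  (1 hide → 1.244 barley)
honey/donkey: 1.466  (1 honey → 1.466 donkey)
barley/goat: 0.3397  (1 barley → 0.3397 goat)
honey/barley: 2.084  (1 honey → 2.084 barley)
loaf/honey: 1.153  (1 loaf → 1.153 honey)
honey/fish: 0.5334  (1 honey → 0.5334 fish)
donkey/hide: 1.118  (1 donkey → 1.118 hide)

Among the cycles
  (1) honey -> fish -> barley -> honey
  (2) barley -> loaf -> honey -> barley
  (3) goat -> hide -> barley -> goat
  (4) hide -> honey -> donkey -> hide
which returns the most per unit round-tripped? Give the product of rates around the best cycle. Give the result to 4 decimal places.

(1) 0.5334 × 3.714 × 0.4178 = 0.82768
(2) 0.3457 × 1.153 × 2.084 = 0.83067
(3) 2.24 × 1.244 × 0.3397 = 0.94659
(4) 0.5455 × 1.466 × 1.118 = 0.89407
Highest is cycle (3) at 0.9466 (≤1, no arbitrage).

0.9466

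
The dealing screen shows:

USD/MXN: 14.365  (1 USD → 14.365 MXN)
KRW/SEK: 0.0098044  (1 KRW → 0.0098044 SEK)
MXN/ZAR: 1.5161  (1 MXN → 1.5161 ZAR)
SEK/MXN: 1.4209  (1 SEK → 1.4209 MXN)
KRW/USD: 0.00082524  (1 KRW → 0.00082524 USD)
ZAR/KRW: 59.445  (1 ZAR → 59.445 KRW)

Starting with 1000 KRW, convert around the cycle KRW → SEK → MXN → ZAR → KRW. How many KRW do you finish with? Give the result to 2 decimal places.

1000 KRW × 0.0098044 = 9.8044 SEK
9.8044 SEK × 1.4209 = 13.93107196 MXN
13.93107196 MXN × 1.5161 = 21.120898198556 ZAR
21.120898198556 ZAR × 59.445 = 1255.53179341316142 KRW

1255.53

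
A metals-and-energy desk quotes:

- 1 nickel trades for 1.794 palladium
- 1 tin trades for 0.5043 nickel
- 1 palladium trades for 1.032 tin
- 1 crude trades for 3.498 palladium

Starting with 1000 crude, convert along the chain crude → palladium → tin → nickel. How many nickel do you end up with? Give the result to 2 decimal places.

1820.49

1000 crude × 3.498 = 3498 palladium
3498 palladium × 1.032 = 3609.936 tin
3609.936 tin × 0.5043 = 1820.4907248 nickel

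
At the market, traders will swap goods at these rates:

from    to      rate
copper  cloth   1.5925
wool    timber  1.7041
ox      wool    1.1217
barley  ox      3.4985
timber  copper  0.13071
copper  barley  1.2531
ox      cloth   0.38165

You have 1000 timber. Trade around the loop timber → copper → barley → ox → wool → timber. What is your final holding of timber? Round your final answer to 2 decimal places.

1095.34

1000 timber × 0.13071 = 130.71 copper
130.71 copper × 1.2531 = 163.792701 barley
163.792701 barley × 3.4985 = 573.0287644485 ox
573.0287644485 ox × 1.1217 = 642.76636508188245 wool
642.76636508188245 wool × 1.7041 = 1095.338162736035883045 timber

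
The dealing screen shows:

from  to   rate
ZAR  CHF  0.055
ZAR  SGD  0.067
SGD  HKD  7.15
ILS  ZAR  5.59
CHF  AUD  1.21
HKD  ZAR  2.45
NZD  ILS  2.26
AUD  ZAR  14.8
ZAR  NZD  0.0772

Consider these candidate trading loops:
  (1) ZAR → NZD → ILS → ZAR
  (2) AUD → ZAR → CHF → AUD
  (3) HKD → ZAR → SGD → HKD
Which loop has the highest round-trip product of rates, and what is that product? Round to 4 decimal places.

1.1737

(1) 0.0772 × 2.26 × 5.59 = 0.97530
(2) 14.8 × 0.055 × 1.21 = 0.98494
(3) 2.45 × 0.067 × 7.15 = 1.17367
Highest is cycle (3) at 1.1737 (>1, arbitrage).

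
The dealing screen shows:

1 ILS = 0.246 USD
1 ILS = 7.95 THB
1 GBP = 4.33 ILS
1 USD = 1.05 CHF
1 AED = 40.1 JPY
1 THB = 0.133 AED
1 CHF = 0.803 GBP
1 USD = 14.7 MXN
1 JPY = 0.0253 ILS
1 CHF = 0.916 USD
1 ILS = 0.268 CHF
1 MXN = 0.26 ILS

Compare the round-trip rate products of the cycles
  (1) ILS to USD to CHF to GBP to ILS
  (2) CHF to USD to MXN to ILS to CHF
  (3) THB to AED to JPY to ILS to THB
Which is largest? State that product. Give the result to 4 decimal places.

(1) 0.246 × 1.05 × 0.803 × 4.33 = 0.89811
(2) 0.916 × 14.7 × 0.26 × 0.268 = 0.93826
(3) 0.133 × 40.1 × 0.0253 × 7.95 = 1.07271
Highest is cycle (3) at 1.0727 (>1, arbitrage).

1.0727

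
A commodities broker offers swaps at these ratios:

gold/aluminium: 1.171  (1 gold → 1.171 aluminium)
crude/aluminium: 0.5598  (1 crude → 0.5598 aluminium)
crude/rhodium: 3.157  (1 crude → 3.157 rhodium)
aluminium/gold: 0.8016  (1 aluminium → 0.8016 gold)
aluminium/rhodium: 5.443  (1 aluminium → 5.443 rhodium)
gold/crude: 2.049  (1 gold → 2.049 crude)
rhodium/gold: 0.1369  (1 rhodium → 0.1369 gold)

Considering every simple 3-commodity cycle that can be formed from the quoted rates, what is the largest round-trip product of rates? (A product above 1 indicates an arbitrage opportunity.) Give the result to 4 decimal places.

0.9195

aluminium→gold→crude→aluminium: 0.8016 × 2.049 × 0.5598 = 0.91946
rhodium→gold→crude→rhodium: 0.1369 × 2.049 × 3.157 = 0.88556
rhodium→gold→aluminium→rhodium: 0.1369 × 1.171 × 5.443 = 0.87257
Maximum is aluminium→gold→crude→aluminium at 0.9195; no arbitrage — every cycle loses value.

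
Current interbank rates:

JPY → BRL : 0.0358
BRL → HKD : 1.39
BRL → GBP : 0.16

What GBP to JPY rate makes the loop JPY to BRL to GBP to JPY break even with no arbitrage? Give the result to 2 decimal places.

Known legs of the cycle: 0.0358 × 0.16 = 0.005728
For no arbitrage the full-cycle product must be 1, so the missing rate is 1 / 0.005728 ≈ 174.5810.

174.58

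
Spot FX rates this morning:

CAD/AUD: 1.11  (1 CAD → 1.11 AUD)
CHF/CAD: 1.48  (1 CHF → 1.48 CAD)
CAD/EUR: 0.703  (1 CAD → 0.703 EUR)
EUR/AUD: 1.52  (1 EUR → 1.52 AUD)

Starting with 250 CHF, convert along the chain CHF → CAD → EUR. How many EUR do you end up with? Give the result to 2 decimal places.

250 CHF × 1.48 = 370 CAD
370 CAD × 0.703 = 260.11 EUR

260.11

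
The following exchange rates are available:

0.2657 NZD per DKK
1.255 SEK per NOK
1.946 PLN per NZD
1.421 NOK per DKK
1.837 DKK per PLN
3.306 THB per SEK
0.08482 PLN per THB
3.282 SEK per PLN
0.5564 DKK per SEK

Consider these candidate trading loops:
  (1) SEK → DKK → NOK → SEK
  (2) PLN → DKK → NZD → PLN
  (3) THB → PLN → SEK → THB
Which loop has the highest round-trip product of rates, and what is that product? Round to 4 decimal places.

0.9923

(1) 0.5564 × 1.421 × 1.255 = 0.99226
(2) 1.837 × 0.2657 × 1.946 = 0.94982
(3) 0.08482 × 3.282 × 3.306 = 0.92032
Highest is cycle (1) at 0.9923 (≤1, no arbitrage).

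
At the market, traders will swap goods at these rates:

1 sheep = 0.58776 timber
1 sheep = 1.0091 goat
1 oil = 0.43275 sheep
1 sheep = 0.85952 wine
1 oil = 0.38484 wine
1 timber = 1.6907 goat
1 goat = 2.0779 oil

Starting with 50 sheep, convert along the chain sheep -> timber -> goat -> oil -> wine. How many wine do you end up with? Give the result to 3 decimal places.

50 sheep × 0.58776 = 29.388 timber
29.388 timber × 1.6907 = 49.6862916 goat
49.6862916 goat × 2.0779 = 103.24314531564 oil
103.24314531564 oil × 0.38484 = 39.7320920432708976 wine

39.732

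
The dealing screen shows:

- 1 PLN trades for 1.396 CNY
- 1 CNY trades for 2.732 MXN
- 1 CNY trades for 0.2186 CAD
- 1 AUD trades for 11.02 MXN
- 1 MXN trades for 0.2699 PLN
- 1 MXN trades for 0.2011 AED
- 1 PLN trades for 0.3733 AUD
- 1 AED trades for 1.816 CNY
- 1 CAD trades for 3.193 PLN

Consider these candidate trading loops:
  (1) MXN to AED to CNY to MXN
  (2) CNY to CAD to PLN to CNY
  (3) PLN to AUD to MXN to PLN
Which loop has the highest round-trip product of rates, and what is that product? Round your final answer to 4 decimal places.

1.1103

(1) 0.2011 × 1.816 × 2.732 = 0.99772
(2) 0.2186 × 3.193 × 1.396 = 0.97439
(3) 0.3733 × 11.02 × 0.2699 = 1.11031
Highest is cycle (3) at 1.1103 (>1, arbitrage).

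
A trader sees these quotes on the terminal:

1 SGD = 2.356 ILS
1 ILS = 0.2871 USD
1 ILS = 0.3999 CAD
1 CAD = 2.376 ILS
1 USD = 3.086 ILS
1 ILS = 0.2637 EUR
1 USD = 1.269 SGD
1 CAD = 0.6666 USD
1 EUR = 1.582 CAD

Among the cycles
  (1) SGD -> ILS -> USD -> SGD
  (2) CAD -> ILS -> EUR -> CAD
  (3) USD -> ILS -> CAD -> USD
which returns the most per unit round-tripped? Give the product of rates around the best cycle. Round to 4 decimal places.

(1) 2.356 × 0.2871 × 1.269 = 0.85836
(2) 2.376 × 0.2637 × 1.582 = 0.99120
(3) 3.086 × 0.3999 × 0.6666 = 0.82265
Highest is cycle (2) at 0.9912 (≤1, no arbitrage).

0.9912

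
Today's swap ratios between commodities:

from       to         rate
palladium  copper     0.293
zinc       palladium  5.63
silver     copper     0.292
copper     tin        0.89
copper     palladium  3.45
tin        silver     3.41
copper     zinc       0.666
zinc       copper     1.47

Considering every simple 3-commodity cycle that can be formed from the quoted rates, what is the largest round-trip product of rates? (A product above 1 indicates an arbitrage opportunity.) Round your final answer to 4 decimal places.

zinc→palladium→copper→zinc: 5.63 × 0.293 × 0.666 = 1.09863
copper→tin→silver→copper: 0.89 × 3.41 × 0.292 = 0.88619
Maximum is zinc→palladium→copper→zinc at 1.0986; arbitrage exists.

1.0986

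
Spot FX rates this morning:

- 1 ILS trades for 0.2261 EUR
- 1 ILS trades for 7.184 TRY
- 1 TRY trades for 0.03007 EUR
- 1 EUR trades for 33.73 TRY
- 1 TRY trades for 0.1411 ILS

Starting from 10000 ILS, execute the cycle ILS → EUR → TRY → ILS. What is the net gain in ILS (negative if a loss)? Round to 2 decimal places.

10000 ILS × 0.2261 = 2261 EUR
2261 EUR × 33.73 = 76263.53 TRY
76263.53 TRY × 0.1411 = 10760.784083 ILS
Net change: 10760.784083 − 10000 = 760.784083 ILS

760.78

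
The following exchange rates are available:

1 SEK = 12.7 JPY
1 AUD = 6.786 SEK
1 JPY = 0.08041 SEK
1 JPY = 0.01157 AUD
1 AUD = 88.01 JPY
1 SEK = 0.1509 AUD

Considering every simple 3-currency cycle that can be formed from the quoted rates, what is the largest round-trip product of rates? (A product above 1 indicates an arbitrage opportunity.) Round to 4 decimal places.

SEK→AUD→JPY→SEK: 0.1509 × 88.01 × 0.08041 = 1.06790
SEK→JPY→AUD→SEK: 12.7 × 0.01157 × 6.786 = 0.99713
Maximum is SEK→AUD→JPY→SEK at 1.0679; arbitrage exists.

1.0679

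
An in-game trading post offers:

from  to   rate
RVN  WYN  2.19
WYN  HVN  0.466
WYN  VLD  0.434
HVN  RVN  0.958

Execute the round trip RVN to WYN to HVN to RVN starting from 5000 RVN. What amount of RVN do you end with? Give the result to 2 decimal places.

5000 RVN × 2.19 = 10950 WYN
10950 WYN × 0.466 = 5102.7 HVN
5102.7 HVN × 0.958 = 4888.3866 RVN

4888.39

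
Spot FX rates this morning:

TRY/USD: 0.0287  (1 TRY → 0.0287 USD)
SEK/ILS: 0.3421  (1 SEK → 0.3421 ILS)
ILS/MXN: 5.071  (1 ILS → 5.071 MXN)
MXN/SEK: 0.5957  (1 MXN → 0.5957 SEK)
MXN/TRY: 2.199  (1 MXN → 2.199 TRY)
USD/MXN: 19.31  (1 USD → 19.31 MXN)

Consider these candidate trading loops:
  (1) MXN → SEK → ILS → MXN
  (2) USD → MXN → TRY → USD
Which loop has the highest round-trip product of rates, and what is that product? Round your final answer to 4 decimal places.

1.2187

(1) 0.5957 × 0.3421 × 5.071 = 1.03341
(2) 19.31 × 2.199 × 0.0287 = 1.21868
Highest is cycle (2) at 1.2187 (>1, arbitrage).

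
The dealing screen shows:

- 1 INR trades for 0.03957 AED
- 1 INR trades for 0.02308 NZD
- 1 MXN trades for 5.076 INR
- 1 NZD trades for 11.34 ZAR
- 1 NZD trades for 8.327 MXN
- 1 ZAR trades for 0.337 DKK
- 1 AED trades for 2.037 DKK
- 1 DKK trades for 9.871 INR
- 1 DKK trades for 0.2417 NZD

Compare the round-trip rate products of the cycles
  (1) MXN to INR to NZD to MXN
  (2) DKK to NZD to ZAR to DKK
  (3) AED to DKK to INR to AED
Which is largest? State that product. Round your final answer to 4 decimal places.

(1) 5.076 × 0.02308 × 8.327 = 0.97554
(2) 0.2417 × 11.34 × 0.337 = 0.92368
(3) 2.037 × 9.871 × 0.03957 = 0.79564
Highest is cycle (1) at 0.9755 (≤1, no arbitrage).

0.9755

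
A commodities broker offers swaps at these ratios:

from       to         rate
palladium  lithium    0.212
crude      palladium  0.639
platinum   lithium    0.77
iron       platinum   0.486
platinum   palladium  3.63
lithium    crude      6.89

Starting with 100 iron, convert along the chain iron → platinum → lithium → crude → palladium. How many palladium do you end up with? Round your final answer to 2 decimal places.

164.76

100 iron × 0.486 = 48.6 platinum
48.6 platinum × 0.77 = 37.422 lithium
37.422 lithium × 6.89 = 257.83758 crude
257.83758 crude × 0.639 = 164.75821362 palladium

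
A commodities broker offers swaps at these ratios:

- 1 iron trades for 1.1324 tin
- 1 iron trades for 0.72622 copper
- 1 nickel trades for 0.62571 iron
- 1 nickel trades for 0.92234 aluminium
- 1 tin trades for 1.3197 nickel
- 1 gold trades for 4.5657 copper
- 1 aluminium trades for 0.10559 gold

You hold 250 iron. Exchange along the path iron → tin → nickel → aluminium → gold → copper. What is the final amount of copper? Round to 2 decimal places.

250 iron × 1.1324 = 283.1 tin
283.1 tin × 1.3197 = 373.60707 nickel
373.60707 nickel × 0.92234 = 344.5927449438 aluminium
344.5927449438 aluminium × 0.10559 = 36.385547938615842 gold
36.385547938615842 gold × 4.5657 = 166.1254962233383498194 copper

166.13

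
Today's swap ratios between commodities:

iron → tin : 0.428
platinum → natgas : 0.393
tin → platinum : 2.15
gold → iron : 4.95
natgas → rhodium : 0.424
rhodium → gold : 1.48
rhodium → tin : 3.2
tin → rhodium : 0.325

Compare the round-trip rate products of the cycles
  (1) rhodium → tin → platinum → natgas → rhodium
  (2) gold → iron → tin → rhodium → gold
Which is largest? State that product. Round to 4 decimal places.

1.1464

(1) 3.2 × 2.15 × 0.393 × 0.424 = 1.14643
(2) 4.95 × 0.428 × 0.325 × 1.48 = 1.01905
Highest is cycle (1) at 1.1464 (>1, arbitrage).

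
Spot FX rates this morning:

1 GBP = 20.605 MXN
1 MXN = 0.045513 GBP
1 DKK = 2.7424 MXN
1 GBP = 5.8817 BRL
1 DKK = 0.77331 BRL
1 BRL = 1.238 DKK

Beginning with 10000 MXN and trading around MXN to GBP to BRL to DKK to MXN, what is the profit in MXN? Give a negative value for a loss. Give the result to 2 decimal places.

-911.55

10000 MXN × 0.045513 = 455.13 GBP
455.13 GBP × 5.8817 = 2676.938121 BRL
2676.938121 BRL × 1.238 = 3314.049393798 DKK
3314.049393798 DKK × 2.7424 = 9088.4490575516352 MXN
Net change: 9088.4490575516352 − 10000 = -911.5509424483648 MXN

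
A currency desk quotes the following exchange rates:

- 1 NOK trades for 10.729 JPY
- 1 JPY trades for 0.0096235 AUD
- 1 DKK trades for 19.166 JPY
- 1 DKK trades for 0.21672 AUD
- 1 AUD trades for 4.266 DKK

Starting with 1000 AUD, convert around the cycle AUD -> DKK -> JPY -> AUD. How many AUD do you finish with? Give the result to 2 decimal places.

1000 AUD × 4.266 = 4266 DKK
4266 DKK × 19.166 = 81762.156 JPY
81762.156 JPY × 0.0096235 = 786.838108266 AUD

786.84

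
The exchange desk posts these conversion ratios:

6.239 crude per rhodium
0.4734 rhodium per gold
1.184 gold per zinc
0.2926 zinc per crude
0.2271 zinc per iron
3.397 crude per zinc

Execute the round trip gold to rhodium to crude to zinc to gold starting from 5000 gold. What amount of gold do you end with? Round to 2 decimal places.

5000 gold × 0.4734 = 2367 rhodium
2367 rhodium × 6.239 = 14767.713 crude
14767.713 crude × 0.2926 = 4321.0328238 zinc
4321.0328238 zinc × 1.184 = 5116.1028633792 gold

5116.10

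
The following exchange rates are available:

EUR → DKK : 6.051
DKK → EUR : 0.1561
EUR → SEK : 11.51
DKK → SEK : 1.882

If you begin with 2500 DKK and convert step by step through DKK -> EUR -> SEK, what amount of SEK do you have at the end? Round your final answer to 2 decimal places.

2500 DKK × 0.1561 = 390.25 EUR
390.25 EUR × 11.51 = 4491.7775 SEK

4491.78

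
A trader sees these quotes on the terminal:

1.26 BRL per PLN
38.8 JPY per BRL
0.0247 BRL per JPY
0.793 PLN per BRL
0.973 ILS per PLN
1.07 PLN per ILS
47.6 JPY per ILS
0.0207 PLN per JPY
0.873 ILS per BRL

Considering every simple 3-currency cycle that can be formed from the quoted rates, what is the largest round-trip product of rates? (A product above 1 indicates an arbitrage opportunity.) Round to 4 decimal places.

ILS→PLN→BRL→ILS: 1.07 × 1.26 × 0.873 = 1.17698
ILS→JPY→BRL→ILS: 47.6 × 0.0247 × 0.873 = 1.02640
JPY→PLN→BRL→JPY: 0.0207 × 1.26 × 38.8 = 1.01198
ILS→JPY→PLN→ILS: 47.6 × 0.0207 × 0.973 = 0.95872
Maximum is ILS→PLN→BRL→ILS at 1.1770; arbitrage exists.

1.1770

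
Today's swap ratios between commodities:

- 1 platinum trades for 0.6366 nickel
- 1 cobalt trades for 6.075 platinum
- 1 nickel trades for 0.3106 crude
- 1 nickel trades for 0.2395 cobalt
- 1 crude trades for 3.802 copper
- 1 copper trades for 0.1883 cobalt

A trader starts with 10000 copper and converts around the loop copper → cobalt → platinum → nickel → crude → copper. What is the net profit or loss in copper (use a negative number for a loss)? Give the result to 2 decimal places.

-1400.43

10000 copper × 0.1883 = 1883 cobalt
1883 cobalt × 6.075 = 11439.225 platinum
11439.225 platinum × 0.6366 = 7282.210635 nickel
7282.210635 nickel × 0.3106 = 2261.854623231 crude
2261.854623231 crude × 3.802 = 8599.571277524262 copper
Net change: 8599.571277524262 − 10000 = -1400.428722475738 copper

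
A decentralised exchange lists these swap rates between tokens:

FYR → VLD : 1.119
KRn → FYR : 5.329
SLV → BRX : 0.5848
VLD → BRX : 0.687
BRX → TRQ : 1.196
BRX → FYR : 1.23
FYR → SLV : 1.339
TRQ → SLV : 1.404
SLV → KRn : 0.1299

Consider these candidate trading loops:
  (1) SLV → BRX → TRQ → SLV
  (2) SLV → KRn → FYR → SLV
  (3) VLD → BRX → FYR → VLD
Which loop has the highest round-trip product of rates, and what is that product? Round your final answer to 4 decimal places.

(1) 0.5848 × 1.196 × 1.404 = 0.98199
(2) 0.1299 × 5.329 × 1.339 = 0.92691
(3) 0.687 × 1.23 × 1.119 = 0.94557
Highest is cycle (1) at 0.9820 (≤1, no arbitrage).

0.9820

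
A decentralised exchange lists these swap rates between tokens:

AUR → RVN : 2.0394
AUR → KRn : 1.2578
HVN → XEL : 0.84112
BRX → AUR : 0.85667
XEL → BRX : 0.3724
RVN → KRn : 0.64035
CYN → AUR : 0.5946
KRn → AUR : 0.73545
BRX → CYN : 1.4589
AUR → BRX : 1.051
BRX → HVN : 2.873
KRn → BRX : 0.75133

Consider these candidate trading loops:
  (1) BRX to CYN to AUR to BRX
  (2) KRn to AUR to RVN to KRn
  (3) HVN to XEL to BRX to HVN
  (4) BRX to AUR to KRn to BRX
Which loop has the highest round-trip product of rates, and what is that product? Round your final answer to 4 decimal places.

(1) 1.4589 × 0.5946 × 1.051 = 0.91170
(2) 0.73545 × 2.0394 × 0.64035 = 0.96045
(3) 0.84112 × 0.3724 × 2.873 = 0.89992
(4) 0.85667 × 1.2578 × 0.75133 = 0.80957
Highest is cycle (2) at 0.9604 (≤1, no arbitrage).

0.9604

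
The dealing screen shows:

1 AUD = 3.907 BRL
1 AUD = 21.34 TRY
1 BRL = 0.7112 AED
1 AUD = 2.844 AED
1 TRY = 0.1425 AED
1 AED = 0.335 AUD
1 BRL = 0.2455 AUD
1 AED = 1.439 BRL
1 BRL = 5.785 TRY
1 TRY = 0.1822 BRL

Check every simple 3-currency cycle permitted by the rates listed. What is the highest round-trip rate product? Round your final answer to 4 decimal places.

1.1863

BRL→TRY→AED→BRL: 5.785 × 0.1425 × 1.439 = 1.18626
TRY→AED→AUD→TRY: 0.1425 × 0.335 × 21.34 = 1.01872
BRL→AUD→AED→BRL: 0.2455 × 2.844 × 1.439 = 1.00471
BRL→AUD→TRY→BRL: 0.2455 × 21.34 × 0.1822 = 0.95454
BRL→AED→AUD→BRL: 0.7112 × 0.335 × 3.907 = 0.93085
Maximum is BRL→TRY→AED→BRL at 1.1863; arbitrage exists.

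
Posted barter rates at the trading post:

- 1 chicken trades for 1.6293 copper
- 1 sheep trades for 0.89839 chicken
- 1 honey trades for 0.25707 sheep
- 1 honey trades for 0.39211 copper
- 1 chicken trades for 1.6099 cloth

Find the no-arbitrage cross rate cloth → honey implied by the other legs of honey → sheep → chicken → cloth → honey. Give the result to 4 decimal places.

Known legs of the cycle: 0.25707 × 0.89839 × 1.6099 = 0.37180498394127
For no arbitrage the full-cycle product must be 1, so the missing rate is 1 / 0.37180498394127 ≈ 2.689582.

2.6896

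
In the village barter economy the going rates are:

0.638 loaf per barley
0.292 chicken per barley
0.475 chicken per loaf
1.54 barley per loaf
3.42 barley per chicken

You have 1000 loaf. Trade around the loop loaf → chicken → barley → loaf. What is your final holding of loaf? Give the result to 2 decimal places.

1000 loaf × 0.475 = 475 chicken
475 chicken × 3.42 = 1624.5 barley
1624.5 barley × 0.638 = 1036.431 loaf

1036.43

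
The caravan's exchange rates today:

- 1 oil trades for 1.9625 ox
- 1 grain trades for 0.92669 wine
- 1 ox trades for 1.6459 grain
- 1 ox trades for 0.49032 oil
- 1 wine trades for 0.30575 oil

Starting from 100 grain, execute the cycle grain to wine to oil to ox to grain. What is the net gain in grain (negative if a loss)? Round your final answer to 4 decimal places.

100 grain × 0.92669 = 92.669 wine
92.669 wine × 0.30575 = 28.33354675 oil
28.33354675 oil × 1.9625 = 55.604585496875 ox
55.604585496875 ox × 1.6459 = 91.5195872693065625 grain
Net change: 91.5195872693065625 − 100 = -8.4804127306934375 grain

-8.4804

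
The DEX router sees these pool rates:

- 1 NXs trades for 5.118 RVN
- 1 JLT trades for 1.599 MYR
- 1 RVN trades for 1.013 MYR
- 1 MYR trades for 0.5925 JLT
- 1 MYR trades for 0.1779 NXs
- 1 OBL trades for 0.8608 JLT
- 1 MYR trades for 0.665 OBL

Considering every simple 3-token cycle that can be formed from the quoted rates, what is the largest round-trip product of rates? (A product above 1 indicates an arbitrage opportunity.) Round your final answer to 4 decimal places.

NXs→RVN→MYR→NXs: 5.118 × 1.013 × 0.1779 = 0.92233
MYR→OBL→JLT→MYR: 0.665 × 0.8608 × 1.599 = 0.91532
Maximum is NXs→RVN→MYR→NXs at 0.9223; no arbitrage — every cycle loses value.

0.9223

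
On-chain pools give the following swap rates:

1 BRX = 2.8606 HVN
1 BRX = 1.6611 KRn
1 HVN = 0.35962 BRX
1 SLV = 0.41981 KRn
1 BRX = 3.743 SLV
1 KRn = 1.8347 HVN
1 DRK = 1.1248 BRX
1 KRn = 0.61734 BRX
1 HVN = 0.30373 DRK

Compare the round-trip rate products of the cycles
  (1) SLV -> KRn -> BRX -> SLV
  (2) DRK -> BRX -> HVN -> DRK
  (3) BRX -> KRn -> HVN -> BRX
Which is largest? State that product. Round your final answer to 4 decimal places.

1.0960

(1) 0.41981 × 0.61734 × 3.743 = 0.97006
(2) 1.1248 × 2.8606 × 0.30373 = 0.97728
(3) 1.6611 × 1.8347 × 0.35962 = 1.09599
Highest is cycle (3) at 1.0960 (>1, arbitrage).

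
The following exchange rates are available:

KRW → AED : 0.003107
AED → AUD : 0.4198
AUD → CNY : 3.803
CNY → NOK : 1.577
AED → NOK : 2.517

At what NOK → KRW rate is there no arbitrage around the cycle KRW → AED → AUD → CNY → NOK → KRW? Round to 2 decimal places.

Known legs of the cycle: 0.003107 × 0.4198 × 3.803 × 1.577 = 0.0078224303736566
For no arbitrage the full-cycle product must be 1, so the missing rate is 1 / 0.0078224303736566 ≈ 127.8375.

127.84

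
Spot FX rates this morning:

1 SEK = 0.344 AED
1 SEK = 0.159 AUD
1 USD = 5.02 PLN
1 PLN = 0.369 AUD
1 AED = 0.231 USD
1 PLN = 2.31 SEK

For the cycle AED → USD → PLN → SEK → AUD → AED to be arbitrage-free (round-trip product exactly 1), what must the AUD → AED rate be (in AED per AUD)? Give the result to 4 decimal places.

2.3479

Known legs of the cycle: 0.231 × 5.02 × 2.31 × 0.159 = 0.4259168298
For no arbitrage the full-cycle product must be 1, so the missing rate is 1 / 0.4259168298 ≈ 2.347876.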